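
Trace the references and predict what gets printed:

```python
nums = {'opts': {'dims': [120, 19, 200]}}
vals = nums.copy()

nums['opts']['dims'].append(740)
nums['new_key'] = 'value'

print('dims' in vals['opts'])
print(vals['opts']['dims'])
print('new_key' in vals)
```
True
[120, 19, 200, 740]
False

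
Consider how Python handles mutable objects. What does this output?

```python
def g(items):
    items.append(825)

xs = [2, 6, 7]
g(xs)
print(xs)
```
[2, 6, 7, 825]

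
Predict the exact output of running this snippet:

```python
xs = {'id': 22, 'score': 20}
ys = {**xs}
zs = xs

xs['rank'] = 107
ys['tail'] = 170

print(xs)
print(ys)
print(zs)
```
{'id': 22, 'score': 20, 'rank': 107}
{'id': 22, 'score': 20, 'tail': 170}
{'id': 22, 'score': 20, 'rank': 107}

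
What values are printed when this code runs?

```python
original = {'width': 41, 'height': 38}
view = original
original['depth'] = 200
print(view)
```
{'width': 41, 'height': 38, 'depth': 200}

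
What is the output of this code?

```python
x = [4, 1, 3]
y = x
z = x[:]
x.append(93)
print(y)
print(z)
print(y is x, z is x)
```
[4, 1, 3, 93]
[4, 1, 3]
True False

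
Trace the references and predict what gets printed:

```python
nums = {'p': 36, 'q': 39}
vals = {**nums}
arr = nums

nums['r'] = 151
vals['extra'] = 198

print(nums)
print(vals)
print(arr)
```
{'p': 36, 'q': 39, 'r': 151}
{'p': 36, 'q': 39, 'extra': 198}
{'p': 36, 'q': 39, 'r': 151}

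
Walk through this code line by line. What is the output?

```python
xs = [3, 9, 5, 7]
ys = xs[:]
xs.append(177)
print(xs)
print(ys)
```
[3, 9, 5, 7, 177]
[3, 9, 5, 7]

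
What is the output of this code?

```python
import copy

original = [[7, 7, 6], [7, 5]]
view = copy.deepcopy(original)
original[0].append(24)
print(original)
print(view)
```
[[7, 7, 6, 24], [7, 5]]
[[7, 7, 6], [7, 5]]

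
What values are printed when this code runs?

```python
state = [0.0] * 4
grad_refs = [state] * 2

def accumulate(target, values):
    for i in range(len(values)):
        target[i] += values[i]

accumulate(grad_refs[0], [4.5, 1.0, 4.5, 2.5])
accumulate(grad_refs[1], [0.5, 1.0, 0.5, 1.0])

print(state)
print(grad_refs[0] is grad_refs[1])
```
[5.0, 2.0, 5.0, 3.5]
True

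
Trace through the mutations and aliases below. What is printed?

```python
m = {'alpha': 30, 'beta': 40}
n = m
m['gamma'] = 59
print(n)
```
{'alpha': 30, 'beta': 40, 'gamma': 59}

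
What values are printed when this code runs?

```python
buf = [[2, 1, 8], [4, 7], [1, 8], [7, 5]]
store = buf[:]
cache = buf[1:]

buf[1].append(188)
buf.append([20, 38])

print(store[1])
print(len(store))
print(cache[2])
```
[4, 7, 188]
4
[7, 5]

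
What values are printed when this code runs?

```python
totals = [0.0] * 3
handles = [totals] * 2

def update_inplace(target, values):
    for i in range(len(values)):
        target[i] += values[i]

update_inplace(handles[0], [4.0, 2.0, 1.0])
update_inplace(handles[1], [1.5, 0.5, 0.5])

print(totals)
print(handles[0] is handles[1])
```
[5.5, 2.5, 1.5]
True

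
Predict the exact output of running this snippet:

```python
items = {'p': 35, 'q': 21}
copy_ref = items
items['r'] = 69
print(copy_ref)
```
{'p': 35, 'q': 21, 'r': 69}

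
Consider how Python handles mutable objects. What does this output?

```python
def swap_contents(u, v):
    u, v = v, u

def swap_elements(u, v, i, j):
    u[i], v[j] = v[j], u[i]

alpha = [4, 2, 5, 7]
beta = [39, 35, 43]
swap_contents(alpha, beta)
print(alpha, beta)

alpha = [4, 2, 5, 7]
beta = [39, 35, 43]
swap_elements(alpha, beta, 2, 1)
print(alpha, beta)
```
[4, 2, 5, 7] [39, 35, 43]
[4, 2, 35, 7] [39, 5, 43]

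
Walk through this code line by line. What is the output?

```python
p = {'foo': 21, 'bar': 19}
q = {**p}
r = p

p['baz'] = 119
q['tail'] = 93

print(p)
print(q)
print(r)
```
{'foo': 21, 'bar': 19, 'baz': 119}
{'foo': 21, 'bar': 19, 'tail': 93}
{'foo': 21, 'bar': 19, 'baz': 119}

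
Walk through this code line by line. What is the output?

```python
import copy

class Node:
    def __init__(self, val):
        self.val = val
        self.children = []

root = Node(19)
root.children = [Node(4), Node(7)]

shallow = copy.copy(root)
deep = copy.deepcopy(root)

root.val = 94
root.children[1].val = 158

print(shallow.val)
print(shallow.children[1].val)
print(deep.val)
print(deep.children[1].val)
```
19
158
19
7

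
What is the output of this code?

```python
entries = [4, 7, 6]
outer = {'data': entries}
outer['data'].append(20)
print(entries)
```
[4, 7, 6, 20]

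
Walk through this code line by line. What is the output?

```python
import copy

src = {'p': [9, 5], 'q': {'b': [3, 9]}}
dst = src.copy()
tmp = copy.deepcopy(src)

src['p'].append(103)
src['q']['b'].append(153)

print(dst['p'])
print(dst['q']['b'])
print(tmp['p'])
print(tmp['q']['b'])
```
[9, 5, 103]
[3, 9, 153]
[9, 5]
[3, 9]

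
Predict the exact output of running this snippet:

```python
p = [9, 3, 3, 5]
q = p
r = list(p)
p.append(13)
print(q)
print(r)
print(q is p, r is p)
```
[9, 3, 3, 5, 13]
[9, 3, 3, 5]
True False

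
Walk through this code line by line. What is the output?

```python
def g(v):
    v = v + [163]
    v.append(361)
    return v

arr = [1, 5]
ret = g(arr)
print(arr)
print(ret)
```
[1, 5]
[1, 5, 163, 361]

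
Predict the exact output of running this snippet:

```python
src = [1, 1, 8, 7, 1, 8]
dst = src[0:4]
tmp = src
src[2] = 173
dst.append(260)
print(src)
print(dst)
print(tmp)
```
[1, 1, 173, 7, 1, 8]
[1, 1, 8, 7, 260]
[1, 1, 173, 7, 1, 8]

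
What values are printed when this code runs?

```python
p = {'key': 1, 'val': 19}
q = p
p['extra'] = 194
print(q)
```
{'key': 1, 'val': 19, 'extra': 194}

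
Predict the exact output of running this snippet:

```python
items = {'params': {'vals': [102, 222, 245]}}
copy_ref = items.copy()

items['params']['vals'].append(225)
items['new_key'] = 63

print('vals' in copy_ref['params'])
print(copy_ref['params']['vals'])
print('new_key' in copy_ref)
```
True
[102, 222, 245, 225]
False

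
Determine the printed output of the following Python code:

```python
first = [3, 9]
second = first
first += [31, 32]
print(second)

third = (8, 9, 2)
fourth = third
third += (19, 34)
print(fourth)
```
[3, 9, 31, 32]
(8, 9, 2)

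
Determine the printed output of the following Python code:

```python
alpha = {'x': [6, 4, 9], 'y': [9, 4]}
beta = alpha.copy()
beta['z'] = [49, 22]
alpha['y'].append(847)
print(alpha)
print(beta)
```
{'x': [6, 4, 9], 'y': [9, 4, 847]}
{'x': [6, 4, 9], 'y': [9, 4, 847], 'z': [49, 22]}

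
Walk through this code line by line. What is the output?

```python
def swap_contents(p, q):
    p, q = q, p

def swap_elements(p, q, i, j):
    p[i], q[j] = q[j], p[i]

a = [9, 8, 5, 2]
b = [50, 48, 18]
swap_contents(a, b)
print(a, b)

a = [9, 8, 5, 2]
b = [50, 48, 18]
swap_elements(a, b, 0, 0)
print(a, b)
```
[9, 8, 5, 2] [50, 48, 18]
[50, 8, 5, 2] [9, 48, 18]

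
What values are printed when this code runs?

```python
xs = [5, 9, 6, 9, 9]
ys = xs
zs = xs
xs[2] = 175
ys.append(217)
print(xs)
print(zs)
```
[5, 9, 175, 9, 9, 217]
[5, 9, 175, 9, 9, 217]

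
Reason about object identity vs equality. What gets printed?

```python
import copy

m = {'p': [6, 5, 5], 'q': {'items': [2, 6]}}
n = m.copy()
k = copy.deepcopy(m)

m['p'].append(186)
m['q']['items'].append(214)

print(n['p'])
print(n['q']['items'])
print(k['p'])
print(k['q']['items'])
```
[6, 5, 5, 186]
[2, 6, 214]
[6, 5, 5]
[2, 6]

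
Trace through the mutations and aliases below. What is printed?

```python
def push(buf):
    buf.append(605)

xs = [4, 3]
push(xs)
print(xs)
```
[4, 3, 605]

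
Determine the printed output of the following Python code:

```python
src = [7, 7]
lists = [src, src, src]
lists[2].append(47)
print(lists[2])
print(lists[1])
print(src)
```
[7, 7, 47]
[7, 7, 47]
[7, 7, 47]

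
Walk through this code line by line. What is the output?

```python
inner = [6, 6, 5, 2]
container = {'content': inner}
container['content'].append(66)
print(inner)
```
[6, 6, 5, 2, 66]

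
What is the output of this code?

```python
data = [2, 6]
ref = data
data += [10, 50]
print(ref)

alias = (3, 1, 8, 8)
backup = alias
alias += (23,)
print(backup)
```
[2, 6, 10, 50]
(3, 1, 8, 8)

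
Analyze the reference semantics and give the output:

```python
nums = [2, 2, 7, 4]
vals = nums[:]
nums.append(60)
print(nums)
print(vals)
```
[2, 2, 7, 4, 60]
[2, 2, 7, 4]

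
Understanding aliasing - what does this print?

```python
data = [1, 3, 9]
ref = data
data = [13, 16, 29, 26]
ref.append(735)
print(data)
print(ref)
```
[13, 16, 29, 26]
[1, 3, 9, 735]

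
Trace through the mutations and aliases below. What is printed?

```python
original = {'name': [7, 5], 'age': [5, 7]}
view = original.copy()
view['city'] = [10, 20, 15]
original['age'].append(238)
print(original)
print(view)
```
{'name': [7, 5], 'age': [5, 7, 238]}
{'name': [7, 5], 'age': [5, 7, 238], 'city': [10, 20, 15]}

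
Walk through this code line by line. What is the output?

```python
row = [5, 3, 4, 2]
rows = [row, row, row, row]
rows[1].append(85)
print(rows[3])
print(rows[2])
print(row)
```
[5, 3, 4, 2, 85]
[5, 3, 4, 2, 85]
[5, 3, 4, 2, 85]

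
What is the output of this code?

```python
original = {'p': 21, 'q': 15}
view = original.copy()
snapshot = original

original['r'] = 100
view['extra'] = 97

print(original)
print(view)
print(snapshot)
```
{'p': 21, 'q': 15, 'r': 100}
{'p': 21, 'q': 15, 'extra': 97}
{'p': 21, 'q': 15, 'r': 100}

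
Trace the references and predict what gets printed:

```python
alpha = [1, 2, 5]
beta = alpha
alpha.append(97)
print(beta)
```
[1, 2, 5, 97]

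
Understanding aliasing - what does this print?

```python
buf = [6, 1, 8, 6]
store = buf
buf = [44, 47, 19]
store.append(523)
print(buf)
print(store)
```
[44, 47, 19]
[6, 1, 8, 6, 523]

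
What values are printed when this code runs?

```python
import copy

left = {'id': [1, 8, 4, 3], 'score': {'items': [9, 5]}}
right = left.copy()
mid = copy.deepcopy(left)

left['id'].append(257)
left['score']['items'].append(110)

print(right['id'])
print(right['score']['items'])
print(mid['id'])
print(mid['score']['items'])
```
[1, 8, 4, 3, 257]
[9, 5, 110]
[1, 8, 4, 3]
[9, 5]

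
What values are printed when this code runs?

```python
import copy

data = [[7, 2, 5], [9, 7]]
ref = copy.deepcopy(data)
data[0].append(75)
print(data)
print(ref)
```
[[7, 2, 5, 75], [9, 7]]
[[7, 2, 5], [9, 7]]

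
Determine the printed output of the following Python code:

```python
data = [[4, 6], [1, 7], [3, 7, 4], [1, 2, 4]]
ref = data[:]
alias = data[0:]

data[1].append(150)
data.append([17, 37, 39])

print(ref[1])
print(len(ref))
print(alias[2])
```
[1, 7, 150]
4
[3, 7, 4]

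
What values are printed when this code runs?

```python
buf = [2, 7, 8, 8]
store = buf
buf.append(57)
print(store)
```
[2, 7, 8, 8, 57]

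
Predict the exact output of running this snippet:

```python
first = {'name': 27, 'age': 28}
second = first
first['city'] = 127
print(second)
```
{'name': 27, 'age': 28, 'city': 127}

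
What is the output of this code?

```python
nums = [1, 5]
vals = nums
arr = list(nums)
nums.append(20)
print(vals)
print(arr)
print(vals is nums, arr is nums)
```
[1, 5, 20]
[1, 5]
True False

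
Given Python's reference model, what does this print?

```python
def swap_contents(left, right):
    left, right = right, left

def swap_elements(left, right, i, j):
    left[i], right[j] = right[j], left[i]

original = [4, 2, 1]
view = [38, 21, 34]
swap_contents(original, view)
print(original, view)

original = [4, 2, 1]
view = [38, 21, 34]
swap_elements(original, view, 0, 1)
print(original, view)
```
[4, 2, 1] [38, 21, 34]
[21, 2, 1] [38, 4, 34]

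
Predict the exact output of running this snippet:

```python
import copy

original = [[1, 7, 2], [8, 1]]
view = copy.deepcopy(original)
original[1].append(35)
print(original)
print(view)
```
[[1, 7, 2], [8, 1, 35]]
[[1, 7, 2], [8, 1]]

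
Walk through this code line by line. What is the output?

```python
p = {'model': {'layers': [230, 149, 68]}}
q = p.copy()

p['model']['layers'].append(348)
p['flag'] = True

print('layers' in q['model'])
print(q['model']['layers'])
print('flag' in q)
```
True
[230, 149, 68, 348]
False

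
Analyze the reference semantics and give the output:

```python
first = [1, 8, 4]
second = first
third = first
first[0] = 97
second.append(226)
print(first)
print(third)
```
[97, 8, 4, 226]
[97, 8, 4, 226]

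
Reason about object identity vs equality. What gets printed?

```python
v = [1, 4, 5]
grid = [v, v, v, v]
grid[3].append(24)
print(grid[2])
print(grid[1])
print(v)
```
[1, 4, 5, 24]
[1, 4, 5, 24]
[1, 4, 5, 24]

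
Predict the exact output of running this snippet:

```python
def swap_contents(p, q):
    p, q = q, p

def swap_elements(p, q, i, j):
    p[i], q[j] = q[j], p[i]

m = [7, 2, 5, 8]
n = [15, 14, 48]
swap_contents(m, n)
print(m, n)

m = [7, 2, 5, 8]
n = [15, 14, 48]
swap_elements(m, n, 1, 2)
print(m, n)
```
[7, 2, 5, 8] [15, 14, 48]
[7, 48, 5, 8] [15, 14, 2]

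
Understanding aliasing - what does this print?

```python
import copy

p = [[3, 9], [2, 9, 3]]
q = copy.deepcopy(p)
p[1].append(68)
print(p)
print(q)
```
[[3, 9], [2, 9, 3, 68]]
[[3, 9], [2, 9, 3]]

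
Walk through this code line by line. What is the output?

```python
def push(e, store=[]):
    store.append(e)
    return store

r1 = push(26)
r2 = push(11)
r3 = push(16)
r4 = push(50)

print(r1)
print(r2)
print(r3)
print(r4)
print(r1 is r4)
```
[26, 11, 16, 50]
[26, 11, 16, 50]
[26, 11, 16, 50]
[26, 11, 16, 50]
True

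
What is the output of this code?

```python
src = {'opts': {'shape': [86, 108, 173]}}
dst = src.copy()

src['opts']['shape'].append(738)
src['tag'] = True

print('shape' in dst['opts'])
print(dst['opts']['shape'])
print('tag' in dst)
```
True
[86, 108, 173, 738]
False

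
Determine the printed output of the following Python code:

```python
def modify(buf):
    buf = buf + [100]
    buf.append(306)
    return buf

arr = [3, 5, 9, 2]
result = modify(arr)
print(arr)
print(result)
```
[3, 5, 9, 2]
[3, 5, 9, 2, 100, 306]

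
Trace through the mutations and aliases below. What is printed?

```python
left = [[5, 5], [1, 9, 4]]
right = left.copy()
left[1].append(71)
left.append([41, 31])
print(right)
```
[[5, 5], [1, 9, 4, 71]]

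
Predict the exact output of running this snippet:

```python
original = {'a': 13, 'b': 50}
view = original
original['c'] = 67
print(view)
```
{'a': 13, 'b': 50, 'c': 67}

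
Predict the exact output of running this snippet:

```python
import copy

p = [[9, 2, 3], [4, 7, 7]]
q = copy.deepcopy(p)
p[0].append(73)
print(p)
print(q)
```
[[9, 2, 3, 73], [4, 7, 7]]
[[9, 2, 3], [4, 7, 7]]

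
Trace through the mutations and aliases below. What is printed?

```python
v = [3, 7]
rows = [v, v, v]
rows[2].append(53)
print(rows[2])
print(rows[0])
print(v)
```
[3, 7, 53]
[3, 7, 53]
[3, 7, 53]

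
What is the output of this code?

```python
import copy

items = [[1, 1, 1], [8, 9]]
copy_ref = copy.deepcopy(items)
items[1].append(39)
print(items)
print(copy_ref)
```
[[1, 1, 1], [8, 9, 39]]
[[1, 1, 1], [8, 9]]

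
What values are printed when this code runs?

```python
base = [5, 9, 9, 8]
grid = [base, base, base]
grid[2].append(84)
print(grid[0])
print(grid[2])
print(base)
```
[5, 9, 9, 8, 84]
[5, 9, 9, 8, 84]
[5, 9, 9, 8, 84]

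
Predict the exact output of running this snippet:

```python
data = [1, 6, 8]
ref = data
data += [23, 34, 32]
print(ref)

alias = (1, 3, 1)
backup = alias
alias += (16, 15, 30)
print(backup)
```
[1, 6, 8, 23, 34, 32]
(1, 3, 1)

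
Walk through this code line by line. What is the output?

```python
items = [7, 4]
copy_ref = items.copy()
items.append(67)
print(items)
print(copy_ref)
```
[7, 4, 67]
[7, 4]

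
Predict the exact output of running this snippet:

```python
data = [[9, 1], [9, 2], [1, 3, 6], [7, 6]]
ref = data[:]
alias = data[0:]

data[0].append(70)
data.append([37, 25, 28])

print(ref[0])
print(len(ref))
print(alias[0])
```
[9, 1, 70]
4
[9, 1, 70]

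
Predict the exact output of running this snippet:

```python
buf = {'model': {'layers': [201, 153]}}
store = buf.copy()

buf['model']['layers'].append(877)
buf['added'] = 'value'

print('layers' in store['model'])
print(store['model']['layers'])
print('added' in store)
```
True
[201, 153, 877]
False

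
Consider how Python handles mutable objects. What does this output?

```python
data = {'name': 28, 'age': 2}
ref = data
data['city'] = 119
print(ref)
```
{'name': 28, 'age': 2, 'city': 119}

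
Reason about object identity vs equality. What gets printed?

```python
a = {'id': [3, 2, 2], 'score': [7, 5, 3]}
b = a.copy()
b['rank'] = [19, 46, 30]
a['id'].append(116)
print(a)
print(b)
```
{'id': [3, 2, 2, 116], 'score': [7, 5, 3]}
{'id': [3, 2, 2, 116], 'score': [7, 5, 3], 'rank': [19, 46, 30]}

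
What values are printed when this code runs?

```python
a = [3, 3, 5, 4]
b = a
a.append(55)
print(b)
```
[3, 3, 5, 4, 55]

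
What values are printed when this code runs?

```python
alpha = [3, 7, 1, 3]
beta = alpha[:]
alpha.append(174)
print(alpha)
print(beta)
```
[3, 7, 1, 3, 174]
[3, 7, 1, 3]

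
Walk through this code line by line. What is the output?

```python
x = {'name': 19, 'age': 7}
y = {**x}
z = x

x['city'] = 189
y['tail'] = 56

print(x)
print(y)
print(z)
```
{'name': 19, 'age': 7, 'city': 189}
{'name': 19, 'age': 7, 'tail': 56}
{'name': 19, 'age': 7, 'city': 189}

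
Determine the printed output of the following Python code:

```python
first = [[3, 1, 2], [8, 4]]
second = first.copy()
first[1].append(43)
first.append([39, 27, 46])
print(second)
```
[[3, 1, 2], [8, 4, 43]]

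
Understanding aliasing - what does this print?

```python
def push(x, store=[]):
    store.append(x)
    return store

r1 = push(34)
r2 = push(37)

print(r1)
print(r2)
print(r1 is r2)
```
[34, 37]
[34, 37]
True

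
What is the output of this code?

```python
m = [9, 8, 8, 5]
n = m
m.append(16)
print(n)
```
[9, 8, 8, 5, 16]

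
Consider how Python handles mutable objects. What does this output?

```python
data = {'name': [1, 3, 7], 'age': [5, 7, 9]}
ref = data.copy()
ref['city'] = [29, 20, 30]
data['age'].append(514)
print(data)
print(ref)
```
{'name': [1, 3, 7], 'age': [5, 7, 9, 514]}
{'name': [1, 3, 7], 'age': [5, 7, 9, 514], 'city': [29, 20, 30]}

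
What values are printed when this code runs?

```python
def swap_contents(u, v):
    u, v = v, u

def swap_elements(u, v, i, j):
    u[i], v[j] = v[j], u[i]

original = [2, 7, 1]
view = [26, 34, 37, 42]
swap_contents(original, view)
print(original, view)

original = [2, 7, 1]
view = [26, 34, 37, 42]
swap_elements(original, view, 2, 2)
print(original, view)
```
[2, 7, 1] [26, 34, 37, 42]
[2, 7, 37] [26, 34, 1, 42]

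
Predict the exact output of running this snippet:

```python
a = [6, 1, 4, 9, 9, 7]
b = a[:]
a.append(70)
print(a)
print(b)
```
[6, 1, 4, 9, 9, 7, 70]
[6, 1, 4, 9, 9, 7]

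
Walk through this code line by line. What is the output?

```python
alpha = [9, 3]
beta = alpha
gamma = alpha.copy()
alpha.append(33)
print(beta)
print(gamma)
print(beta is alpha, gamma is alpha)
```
[9, 3, 33]
[9, 3]
True False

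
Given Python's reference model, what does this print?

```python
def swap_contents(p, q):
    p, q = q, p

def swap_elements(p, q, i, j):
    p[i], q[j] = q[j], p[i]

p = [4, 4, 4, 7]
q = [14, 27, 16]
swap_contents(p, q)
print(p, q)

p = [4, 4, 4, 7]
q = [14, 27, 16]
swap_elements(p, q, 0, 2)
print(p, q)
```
[4, 4, 4, 7] [14, 27, 16]
[16, 4, 4, 7] [14, 27, 4]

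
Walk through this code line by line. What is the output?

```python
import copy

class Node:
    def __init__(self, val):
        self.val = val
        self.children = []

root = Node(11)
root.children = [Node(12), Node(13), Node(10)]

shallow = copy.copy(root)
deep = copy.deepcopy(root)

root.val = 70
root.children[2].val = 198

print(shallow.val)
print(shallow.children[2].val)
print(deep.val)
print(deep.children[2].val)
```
11
198
11
10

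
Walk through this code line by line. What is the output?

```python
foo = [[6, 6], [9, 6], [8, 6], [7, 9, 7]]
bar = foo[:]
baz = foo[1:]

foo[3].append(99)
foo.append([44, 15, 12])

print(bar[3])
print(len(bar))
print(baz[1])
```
[7, 9, 7, 99]
4
[8, 6]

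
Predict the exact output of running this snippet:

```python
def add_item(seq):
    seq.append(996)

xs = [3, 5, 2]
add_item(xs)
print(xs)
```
[3, 5, 2, 996]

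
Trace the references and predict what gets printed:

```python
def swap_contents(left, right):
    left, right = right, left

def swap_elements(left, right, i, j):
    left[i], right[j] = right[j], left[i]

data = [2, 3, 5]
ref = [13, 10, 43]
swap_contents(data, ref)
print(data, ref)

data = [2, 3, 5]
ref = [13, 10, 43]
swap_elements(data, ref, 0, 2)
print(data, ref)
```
[2, 3, 5] [13, 10, 43]
[43, 3, 5] [13, 10, 2]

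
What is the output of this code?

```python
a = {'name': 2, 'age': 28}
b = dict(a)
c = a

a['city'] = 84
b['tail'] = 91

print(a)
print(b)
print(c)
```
{'name': 2, 'age': 28, 'city': 84}
{'name': 2, 'age': 28, 'tail': 91}
{'name': 2, 'age': 28, 'city': 84}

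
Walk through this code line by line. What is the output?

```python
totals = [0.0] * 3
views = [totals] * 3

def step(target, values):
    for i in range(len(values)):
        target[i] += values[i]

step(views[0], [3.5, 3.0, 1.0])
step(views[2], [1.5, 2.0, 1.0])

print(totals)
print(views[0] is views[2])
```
[5.0, 5.0, 2.0]
True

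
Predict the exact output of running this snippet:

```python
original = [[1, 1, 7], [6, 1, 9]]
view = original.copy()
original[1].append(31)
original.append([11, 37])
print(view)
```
[[1, 1, 7], [6, 1, 9, 31]]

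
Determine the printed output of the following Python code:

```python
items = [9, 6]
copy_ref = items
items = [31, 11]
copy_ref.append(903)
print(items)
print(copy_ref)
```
[31, 11]
[9, 6, 903]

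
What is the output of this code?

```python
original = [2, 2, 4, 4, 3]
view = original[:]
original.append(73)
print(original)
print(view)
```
[2, 2, 4, 4, 3, 73]
[2, 2, 4, 4, 3]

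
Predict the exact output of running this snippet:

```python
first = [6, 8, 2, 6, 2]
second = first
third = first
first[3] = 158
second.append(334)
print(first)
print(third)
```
[6, 8, 2, 158, 2, 334]
[6, 8, 2, 158, 2, 334]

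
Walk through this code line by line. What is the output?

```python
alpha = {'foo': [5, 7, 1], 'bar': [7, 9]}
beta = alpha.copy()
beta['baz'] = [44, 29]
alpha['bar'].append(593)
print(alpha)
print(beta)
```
{'foo': [5, 7, 1], 'bar': [7, 9, 593]}
{'foo': [5, 7, 1], 'bar': [7, 9, 593], 'baz': [44, 29]}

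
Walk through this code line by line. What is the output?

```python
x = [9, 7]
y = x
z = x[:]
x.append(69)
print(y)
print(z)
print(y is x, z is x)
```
[9, 7, 69]
[9, 7]
True False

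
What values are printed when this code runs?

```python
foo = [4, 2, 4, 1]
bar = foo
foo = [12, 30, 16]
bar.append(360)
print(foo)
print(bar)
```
[12, 30, 16]
[4, 2, 4, 1, 360]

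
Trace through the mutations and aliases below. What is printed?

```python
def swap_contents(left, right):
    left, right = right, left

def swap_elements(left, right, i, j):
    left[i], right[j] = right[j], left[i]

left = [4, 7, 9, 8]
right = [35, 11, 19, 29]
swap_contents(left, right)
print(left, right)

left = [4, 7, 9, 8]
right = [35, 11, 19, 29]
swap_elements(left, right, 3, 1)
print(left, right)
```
[4, 7, 9, 8] [35, 11, 19, 29]
[4, 7, 9, 11] [35, 8, 19, 29]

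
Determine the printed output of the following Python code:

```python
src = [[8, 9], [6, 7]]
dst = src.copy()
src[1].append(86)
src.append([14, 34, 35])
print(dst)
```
[[8, 9], [6, 7, 86]]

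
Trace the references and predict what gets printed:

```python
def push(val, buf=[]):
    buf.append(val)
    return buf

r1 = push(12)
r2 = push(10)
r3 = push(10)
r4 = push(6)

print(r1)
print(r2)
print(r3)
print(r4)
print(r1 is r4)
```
[12, 10, 10, 6]
[12, 10, 10, 6]
[12, 10, 10, 6]
[12, 10, 10, 6]
True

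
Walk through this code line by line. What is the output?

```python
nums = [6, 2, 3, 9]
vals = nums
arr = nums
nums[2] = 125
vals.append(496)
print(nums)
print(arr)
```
[6, 2, 125, 9, 496]
[6, 2, 125, 9, 496]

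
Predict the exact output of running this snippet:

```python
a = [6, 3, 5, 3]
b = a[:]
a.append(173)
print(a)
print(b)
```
[6, 3, 5, 3, 173]
[6, 3, 5, 3]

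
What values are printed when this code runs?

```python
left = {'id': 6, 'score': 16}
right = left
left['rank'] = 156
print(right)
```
{'id': 6, 'score': 16, 'rank': 156}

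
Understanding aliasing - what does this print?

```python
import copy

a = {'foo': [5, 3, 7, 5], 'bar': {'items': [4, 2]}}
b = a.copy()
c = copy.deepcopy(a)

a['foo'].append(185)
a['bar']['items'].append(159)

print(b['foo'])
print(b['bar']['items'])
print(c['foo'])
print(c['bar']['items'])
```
[5, 3, 7, 5, 185]
[4, 2, 159]
[5, 3, 7, 5]
[4, 2]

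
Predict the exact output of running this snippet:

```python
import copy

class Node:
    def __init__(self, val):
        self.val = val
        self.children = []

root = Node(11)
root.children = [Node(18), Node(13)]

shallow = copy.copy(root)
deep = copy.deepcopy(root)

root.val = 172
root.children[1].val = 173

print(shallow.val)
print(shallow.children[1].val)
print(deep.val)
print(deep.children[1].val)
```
11
173
11
13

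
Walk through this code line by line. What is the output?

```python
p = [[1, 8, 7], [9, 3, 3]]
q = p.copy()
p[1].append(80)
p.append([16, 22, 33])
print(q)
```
[[1, 8, 7], [9, 3, 3, 80]]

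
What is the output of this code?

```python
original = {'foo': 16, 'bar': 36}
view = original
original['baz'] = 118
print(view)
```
{'foo': 16, 'bar': 36, 'baz': 118}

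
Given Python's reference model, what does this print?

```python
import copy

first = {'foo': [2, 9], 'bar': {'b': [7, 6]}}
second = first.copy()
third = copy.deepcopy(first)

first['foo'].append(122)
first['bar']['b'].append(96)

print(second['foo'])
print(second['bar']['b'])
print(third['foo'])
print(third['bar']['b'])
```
[2, 9, 122]
[7, 6, 96]
[2, 9]
[7, 6]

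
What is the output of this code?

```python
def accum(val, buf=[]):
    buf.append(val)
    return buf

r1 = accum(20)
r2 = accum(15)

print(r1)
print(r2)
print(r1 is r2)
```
[20, 15]
[20, 15]
True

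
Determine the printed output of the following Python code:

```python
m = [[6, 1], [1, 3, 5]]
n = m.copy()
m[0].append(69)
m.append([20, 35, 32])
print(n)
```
[[6, 1, 69], [1, 3, 5]]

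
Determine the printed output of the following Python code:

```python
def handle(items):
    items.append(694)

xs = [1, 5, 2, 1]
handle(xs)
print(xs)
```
[1, 5, 2, 1, 694]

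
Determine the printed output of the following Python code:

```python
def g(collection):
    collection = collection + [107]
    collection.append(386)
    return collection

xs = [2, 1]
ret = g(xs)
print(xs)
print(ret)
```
[2, 1]
[2, 1, 107, 386]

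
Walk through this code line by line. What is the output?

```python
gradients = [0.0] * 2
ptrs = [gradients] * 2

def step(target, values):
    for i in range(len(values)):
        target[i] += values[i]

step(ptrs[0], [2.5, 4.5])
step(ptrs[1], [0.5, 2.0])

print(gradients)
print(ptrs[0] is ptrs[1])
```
[3.0, 6.5]
True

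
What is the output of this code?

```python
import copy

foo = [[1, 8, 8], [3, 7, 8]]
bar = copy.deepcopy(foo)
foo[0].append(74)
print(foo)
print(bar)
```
[[1, 8, 8, 74], [3, 7, 8]]
[[1, 8, 8], [3, 7, 8]]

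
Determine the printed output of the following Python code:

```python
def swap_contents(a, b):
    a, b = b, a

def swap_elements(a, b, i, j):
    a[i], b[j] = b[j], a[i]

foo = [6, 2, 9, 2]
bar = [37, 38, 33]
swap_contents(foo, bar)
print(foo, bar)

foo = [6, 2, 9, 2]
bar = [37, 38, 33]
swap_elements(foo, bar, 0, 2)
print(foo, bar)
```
[6, 2, 9, 2] [37, 38, 33]
[33, 2, 9, 2] [37, 38, 6]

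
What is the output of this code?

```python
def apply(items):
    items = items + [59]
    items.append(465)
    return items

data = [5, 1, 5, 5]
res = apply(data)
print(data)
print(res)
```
[5, 1, 5, 5]
[5, 1, 5, 5, 59, 465]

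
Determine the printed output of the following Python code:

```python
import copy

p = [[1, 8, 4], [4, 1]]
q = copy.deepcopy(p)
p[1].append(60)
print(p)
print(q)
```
[[1, 8, 4], [4, 1, 60]]
[[1, 8, 4], [4, 1]]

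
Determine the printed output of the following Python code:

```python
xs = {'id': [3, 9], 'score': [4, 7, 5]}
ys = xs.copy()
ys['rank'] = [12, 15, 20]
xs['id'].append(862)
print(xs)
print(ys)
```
{'id': [3, 9, 862], 'score': [4, 7, 5]}
{'id': [3, 9, 862], 'score': [4, 7, 5], 'rank': [12, 15, 20]}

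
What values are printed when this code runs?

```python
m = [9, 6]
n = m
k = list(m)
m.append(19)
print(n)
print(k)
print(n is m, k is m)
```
[9, 6, 19]
[9, 6]
True False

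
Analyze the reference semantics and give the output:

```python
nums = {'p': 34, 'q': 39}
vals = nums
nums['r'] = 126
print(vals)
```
{'p': 34, 'q': 39, 'r': 126}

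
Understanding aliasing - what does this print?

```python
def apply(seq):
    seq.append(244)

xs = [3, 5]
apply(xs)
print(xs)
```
[3, 5, 244]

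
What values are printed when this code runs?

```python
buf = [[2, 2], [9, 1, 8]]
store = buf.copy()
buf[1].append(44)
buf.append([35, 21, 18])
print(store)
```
[[2, 2], [9, 1, 8, 44]]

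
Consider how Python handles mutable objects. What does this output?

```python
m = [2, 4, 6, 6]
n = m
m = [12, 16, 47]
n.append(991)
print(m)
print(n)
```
[12, 16, 47]
[2, 4, 6, 6, 991]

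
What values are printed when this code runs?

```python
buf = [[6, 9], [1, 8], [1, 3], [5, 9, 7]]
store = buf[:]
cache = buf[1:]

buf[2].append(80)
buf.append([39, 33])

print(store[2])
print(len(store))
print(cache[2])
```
[1, 3, 80]
4
[5, 9, 7]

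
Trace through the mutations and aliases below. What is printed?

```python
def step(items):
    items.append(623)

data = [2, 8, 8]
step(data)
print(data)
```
[2, 8, 8, 623]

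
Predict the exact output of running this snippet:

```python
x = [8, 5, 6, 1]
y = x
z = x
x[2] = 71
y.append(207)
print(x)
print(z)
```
[8, 5, 71, 1, 207]
[8, 5, 71, 1, 207]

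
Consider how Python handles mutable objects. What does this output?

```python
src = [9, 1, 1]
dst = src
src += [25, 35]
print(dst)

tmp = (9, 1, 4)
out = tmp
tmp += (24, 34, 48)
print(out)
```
[9, 1, 1, 25, 35]
(9, 1, 4)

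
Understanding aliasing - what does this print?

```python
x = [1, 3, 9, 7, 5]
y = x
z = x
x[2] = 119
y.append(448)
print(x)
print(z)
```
[1, 3, 119, 7, 5, 448]
[1, 3, 119, 7, 5, 448]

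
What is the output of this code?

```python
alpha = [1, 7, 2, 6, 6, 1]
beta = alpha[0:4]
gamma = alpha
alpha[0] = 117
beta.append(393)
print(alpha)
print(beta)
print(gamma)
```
[117, 7, 2, 6, 6, 1]
[1, 7, 2, 6, 393]
[117, 7, 2, 6, 6, 1]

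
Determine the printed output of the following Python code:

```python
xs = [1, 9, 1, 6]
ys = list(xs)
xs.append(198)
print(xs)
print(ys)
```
[1, 9, 1, 6, 198]
[1, 9, 1, 6]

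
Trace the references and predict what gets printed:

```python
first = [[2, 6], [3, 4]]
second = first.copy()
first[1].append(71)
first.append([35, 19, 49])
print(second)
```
[[2, 6], [3, 4, 71]]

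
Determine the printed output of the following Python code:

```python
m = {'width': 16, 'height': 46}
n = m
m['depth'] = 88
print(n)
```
{'width': 16, 'height': 46, 'depth': 88}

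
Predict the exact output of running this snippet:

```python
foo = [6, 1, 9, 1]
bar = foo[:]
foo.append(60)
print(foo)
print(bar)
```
[6, 1, 9, 1, 60]
[6, 1, 9, 1]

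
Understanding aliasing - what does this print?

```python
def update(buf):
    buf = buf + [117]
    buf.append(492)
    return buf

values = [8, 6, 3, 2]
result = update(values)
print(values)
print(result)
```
[8, 6, 3, 2]
[8, 6, 3, 2, 117, 492]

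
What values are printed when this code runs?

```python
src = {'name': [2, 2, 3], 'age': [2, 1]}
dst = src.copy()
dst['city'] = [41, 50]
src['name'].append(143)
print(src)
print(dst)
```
{'name': [2, 2, 3, 143], 'age': [2, 1]}
{'name': [2, 2, 3, 143], 'age': [2, 1], 'city': [41, 50]}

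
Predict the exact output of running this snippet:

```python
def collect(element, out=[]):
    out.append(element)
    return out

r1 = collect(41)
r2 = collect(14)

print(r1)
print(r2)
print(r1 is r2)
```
[41, 14]
[41, 14]
True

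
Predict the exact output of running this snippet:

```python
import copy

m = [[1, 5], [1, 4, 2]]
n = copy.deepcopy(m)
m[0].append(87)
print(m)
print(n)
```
[[1, 5, 87], [1, 4, 2]]
[[1, 5], [1, 4, 2]]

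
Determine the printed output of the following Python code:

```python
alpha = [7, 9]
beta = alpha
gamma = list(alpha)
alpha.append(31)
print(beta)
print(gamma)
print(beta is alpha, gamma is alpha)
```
[7, 9, 31]
[7, 9]
True False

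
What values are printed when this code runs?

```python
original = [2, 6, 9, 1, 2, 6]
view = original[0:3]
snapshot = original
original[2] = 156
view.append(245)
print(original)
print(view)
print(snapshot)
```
[2, 6, 156, 1, 2, 6]
[2, 6, 9, 245]
[2, 6, 156, 1, 2, 6]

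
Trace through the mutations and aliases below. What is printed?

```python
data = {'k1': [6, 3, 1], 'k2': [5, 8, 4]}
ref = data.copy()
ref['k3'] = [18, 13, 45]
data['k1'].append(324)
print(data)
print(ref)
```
{'k1': [6, 3, 1, 324], 'k2': [5, 8, 4]}
{'k1': [6, 3, 1, 324], 'k2': [5, 8, 4], 'k3': [18, 13, 45]}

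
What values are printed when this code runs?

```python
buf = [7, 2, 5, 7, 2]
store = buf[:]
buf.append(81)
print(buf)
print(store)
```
[7, 2, 5, 7, 2, 81]
[7, 2, 5, 7, 2]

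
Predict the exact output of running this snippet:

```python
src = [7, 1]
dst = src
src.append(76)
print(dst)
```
[7, 1, 76]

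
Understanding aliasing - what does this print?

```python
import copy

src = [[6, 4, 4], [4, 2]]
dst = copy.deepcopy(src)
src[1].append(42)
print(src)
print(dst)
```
[[6, 4, 4], [4, 2, 42]]
[[6, 4, 4], [4, 2]]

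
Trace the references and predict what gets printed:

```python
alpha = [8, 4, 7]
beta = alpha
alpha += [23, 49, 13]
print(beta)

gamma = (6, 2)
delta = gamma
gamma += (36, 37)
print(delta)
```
[8, 4, 7, 23, 49, 13]
(6, 2)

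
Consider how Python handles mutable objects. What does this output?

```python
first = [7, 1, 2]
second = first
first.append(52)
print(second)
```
[7, 1, 2, 52]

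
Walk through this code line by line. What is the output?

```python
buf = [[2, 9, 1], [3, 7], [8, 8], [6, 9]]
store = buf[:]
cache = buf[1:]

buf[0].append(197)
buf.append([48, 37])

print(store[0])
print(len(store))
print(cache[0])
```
[2, 9, 1, 197]
4
[3, 7]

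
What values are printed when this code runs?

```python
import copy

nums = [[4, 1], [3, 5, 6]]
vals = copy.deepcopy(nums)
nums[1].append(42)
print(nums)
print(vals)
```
[[4, 1], [3, 5, 6, 42]]
[[4, 1], [3, 5, 6]]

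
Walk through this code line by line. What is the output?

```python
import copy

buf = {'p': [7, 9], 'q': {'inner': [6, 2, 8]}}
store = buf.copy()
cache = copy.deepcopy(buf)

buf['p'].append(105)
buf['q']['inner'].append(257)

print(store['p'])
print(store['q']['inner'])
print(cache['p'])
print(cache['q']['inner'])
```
[7, 9, 105]
[6, 2, 8, 257]
[7, 9]
[6, 2, 8]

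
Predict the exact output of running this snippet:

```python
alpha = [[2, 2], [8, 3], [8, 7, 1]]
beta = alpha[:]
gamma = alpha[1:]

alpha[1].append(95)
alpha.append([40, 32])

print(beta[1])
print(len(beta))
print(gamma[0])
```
[8, 3, 95]
3
[8, 3, 95]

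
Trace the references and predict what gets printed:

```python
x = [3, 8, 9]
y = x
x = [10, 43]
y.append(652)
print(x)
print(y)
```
[10, 43]
[3, 8, 9, 652]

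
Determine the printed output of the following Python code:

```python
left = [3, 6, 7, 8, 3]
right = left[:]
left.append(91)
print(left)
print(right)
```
[3, 6, 7, 8, 3, 91]
[3, 6, 7, 8, 3]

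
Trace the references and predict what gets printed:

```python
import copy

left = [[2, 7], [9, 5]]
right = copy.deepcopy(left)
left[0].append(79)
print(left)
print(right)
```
[[2, 7, 79], [9, 5]]
[[2, 7], [9, 5]]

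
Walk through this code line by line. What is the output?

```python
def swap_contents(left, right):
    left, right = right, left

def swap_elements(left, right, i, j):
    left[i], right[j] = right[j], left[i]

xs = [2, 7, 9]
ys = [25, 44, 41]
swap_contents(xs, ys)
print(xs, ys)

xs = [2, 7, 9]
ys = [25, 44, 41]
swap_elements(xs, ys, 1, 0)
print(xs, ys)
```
[2, 7, 9] [25, 44, 41]
[2, 25, 9] [7, 44, 41]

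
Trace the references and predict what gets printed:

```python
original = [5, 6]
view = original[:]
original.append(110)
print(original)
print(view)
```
[5, 6, 110]
[5, 6]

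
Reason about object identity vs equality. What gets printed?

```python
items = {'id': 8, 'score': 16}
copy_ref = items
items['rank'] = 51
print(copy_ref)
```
{'id': 8, 'score': 16, 'rank': 51}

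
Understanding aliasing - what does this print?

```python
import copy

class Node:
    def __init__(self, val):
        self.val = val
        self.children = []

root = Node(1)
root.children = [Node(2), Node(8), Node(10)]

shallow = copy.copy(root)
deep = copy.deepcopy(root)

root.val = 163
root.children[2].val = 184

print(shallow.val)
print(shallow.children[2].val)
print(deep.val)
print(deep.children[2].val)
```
1
184
1
10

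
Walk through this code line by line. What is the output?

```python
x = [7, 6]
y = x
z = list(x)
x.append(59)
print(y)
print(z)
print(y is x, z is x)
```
[7, 6, 59]
[7, 6]
True False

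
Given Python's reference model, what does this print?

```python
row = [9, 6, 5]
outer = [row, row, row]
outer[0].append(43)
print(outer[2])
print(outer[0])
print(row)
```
[9, 6, 5, 43]
[9, 6, 5, 43]
[9, 6, 5, 43]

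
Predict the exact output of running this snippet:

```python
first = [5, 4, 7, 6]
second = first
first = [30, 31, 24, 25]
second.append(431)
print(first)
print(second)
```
[30, 31, 24, 25]
[5, 4, 7, 6, 431]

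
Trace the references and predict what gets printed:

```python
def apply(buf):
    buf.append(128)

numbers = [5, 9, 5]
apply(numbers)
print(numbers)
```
[5, 9, 5, 128]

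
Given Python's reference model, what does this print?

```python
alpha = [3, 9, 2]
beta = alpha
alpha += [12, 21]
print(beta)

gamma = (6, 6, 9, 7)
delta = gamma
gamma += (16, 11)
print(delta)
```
[3, 9, 2, 12, 21]
(6, 6, 9, 7)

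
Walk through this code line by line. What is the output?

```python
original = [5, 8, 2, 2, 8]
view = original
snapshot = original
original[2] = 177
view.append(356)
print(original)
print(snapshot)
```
[5, 8, 177, 2, 8, 356]
[5, 8, 177, 2, 8, 356]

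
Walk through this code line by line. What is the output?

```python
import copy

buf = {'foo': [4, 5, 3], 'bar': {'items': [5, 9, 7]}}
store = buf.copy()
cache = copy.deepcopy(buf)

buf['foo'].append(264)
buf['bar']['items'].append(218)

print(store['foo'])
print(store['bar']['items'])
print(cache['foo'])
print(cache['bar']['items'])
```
[4, 5, 3, 264]
[5, 9, 7, 218]
[4, 5, 3]
[5, 9, 7]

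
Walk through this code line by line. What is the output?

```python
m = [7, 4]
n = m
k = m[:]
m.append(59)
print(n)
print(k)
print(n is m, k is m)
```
[7, 4, 59]
[7, 4]
True False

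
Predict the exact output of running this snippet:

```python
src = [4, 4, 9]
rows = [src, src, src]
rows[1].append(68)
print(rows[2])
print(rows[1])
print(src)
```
[4, 4, 9, 68]
[4, 4, 9, 68]
[4, 4, 9, 68]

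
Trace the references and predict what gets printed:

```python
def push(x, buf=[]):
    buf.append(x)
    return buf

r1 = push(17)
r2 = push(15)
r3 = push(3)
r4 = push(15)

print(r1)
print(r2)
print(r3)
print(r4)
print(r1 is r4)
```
[17, 15, 3, 15]
[17, 15, 3, 15]
[17, 15, 3, 15]
[17, 15, 3, 15]
True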